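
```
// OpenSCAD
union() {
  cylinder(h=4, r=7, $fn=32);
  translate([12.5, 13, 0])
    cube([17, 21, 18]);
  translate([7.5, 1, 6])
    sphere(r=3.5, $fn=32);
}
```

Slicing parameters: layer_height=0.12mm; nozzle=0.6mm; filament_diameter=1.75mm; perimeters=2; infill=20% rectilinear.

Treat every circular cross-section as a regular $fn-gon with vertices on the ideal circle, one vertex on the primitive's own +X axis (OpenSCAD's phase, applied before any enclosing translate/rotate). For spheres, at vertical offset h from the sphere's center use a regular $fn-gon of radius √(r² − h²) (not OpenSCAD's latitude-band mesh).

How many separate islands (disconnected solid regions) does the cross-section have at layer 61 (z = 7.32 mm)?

At z = 7.32 mm: the cylinder does not reach this height (z outside [0, 4]); the cube at (12.5, 13) is present — its section is the full 17×21 rectangle; the r=3.5 sphere at (7.5, 1) slices to a regular 32-gon of circumradius 3.242 (√(r²−h²) with h=1.32 from center); Taking the union: the 2 present regions are separate (no shared area or edge), so areas and boundary lengths simply add and each stays a separate island — 2 connected regions. Overall, the cross-section has 2 separate islands. Island count = 2.

2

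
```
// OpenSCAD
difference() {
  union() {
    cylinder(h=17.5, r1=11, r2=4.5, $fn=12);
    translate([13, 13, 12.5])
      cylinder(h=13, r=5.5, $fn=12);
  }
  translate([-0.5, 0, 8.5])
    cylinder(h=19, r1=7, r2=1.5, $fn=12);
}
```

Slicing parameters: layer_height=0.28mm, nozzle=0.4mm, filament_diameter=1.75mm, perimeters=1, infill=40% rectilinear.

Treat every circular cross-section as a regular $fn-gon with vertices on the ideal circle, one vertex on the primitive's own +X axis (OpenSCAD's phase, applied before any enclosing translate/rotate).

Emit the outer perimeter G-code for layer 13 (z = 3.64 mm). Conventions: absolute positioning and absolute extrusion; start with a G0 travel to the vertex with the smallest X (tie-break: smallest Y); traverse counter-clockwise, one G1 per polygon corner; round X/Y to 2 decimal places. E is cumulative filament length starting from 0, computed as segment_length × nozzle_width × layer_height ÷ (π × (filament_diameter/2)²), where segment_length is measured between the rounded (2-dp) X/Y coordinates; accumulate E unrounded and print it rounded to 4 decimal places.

At z = 3.64 mm: the cone (r1=11→r2=4.5) has section circumradius 9.648 here — a regular 12-gon; the cylinder at (13, 13) is not intersected at this z (z outside [12.5, 25.5]); Taking the union: only the cone is present, so the union is just that shape — 1 connected region; the cone at (-0.5, 0) is not intersected at this z (z outside [8.5, 27.5]); Subtracting the remaining from the first: none of the subtracted shapes is present at this height, so that combined region is unchanged — 1 connected region. The outline is a single polygon with 12 vertices. Extrusion per mm of travel: 0.4 × 0.28 / (π × 0.875²) = 0.046564. Accumulating E over each segment gives final E = 2.7912.

G0 X-9.65 Y0.00 Z3.64
G1 X-8.36 Y-4.82 E0.2323
G1 X-4.82 Y-8.36 E0.4655
G1 X0.00 Y-9.65 E0.6978
G1 X4.82 Y-8.36 E0.9301
G1 X8.36 Y-4.82 E1.1632
G1 X9.65 Y0.00 E1.3956
G1 X8.36 Y4.82 E1.6279
G1 X4.82 Y8.36 E1.8610
G1 X0.00 Y9.65 E2.0934
G1 X-4.82 Y8.36 E2.3257
G1 X-8.36 Y4.82 E2.5588
G1 X-9.65 Y0.00 E2.7912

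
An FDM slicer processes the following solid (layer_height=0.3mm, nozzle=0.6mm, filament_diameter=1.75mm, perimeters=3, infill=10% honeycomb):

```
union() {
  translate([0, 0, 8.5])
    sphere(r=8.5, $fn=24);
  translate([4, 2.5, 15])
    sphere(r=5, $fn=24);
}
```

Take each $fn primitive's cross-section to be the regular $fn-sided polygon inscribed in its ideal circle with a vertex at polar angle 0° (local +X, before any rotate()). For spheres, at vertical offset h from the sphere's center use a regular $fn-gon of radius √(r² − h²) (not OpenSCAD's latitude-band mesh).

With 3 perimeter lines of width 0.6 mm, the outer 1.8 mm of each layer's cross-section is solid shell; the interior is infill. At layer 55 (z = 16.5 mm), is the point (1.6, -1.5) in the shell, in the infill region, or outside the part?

shell

At z = 16.5 mm: the r=8.5 sphere slices to a regular 24-gon of circumradius 2.872 (√(r²−h²) with h=8 from center); the r=5 sphere at (4, 2.5) contributes a regular 24-gon of circumradius √(5²−1.5²) = 4.770; Merging all regions: the regions partially overlap (shared area 11.30 mm²), so overlapping operands fuse into one piece — 1 connected region. Overall, the cross-section is a single solid region. The nearest boundary edge runs (2.16, -1.86)→(2.03, -2.03); distance from the point to it = 0.67 mm. The point is inside the cross-section, 0.67 mm from the nearest boundary — within the 1.8 mm shell band (3 × 0.6).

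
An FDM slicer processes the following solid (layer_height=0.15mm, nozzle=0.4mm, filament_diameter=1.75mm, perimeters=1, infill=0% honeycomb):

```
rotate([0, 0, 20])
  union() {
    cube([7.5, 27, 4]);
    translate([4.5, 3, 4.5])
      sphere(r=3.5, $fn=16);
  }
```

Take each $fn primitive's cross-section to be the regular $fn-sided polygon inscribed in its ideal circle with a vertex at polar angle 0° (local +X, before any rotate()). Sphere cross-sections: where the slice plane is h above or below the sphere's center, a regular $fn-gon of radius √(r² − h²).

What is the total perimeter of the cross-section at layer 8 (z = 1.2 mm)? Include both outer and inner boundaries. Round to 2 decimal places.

69.00 mm

At z = 1.2 mm: the cube is present — its section is the full 7.5×27 rectangle (perimeter 69.00 mm); the r=3.5 sphere at (4.5, 3) slices to a regular 16-gon of circumradius 1.166 (√(r²−h²) with h=3.3 from center) (perimeter = 2·16·1.166·sin(180°/16) = 7.28 mm); Merging all regions: the r=3.5 sphere at (4.5, 3) lies entirely inside the 7.5×27 cube, so the union is just the 7.5×27 cube — boundary = 69.00 mm; (whole slice rotated 20° about Z — lengths, areas and connectivity unchanged). Overall, the cross-section is a single solid region. Total boundary length (outer) = 69.00 mm.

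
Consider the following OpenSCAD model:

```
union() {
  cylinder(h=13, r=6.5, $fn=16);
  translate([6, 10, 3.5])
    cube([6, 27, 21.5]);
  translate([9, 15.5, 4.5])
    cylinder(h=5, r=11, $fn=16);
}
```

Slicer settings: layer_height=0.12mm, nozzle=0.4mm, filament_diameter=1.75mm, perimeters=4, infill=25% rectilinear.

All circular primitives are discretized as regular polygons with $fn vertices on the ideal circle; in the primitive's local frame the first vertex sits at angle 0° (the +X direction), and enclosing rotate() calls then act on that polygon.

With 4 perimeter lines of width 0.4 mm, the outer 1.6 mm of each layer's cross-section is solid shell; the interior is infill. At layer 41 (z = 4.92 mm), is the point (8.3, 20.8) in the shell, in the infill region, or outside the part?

At z = 4.92 mm: the r=6.5 cylinder gives a regular 16-gon of circumradius 6.5 (constant along its height); the cube at (6, 10) (footprint 6×27) is included at this height; the r=11 cylinder at (9, 15.5) gives a regular 16-gon of circumradius 11 (constant along its height); Combining (union): the regions partially overlap (shared area 97.21 mm²), so overlapping operands fuse into one piece — 2 connected regions. Overall, the cross-section has 2 separate islands. The nearest boundary edge runs (4.79, 25.66)→(6.00, 25.90); distance from the point to it = 5.60 mm. (Shell/infill is judged within the island containing the point — the largest one.) The point is inside the cross-section and 5.60 mm from the nearest boundary — more than the 1.6 mm shell width (4 × 0.4), so it's in the infill interior.

infill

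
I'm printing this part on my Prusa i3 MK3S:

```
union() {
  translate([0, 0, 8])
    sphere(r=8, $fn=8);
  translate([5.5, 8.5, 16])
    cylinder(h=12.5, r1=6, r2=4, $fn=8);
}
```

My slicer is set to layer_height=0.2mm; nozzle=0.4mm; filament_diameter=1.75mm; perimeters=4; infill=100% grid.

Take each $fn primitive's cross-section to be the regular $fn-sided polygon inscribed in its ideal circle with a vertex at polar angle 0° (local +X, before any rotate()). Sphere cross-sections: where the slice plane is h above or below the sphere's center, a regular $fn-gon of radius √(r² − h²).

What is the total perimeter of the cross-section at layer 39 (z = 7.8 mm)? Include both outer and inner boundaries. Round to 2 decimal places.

At z = 7.8 mm: the r=8 sphere contributes a regular 8-gon of circumradius √(8²−0.2²) = 7.997 (perimeter = 2·8·7.997·sin(180°/8) = 48.97 mm); the cone at (5.5, 8.5) is absent (z outside [16, 28.5]); Taking the union: only the r=8 sphere is present, so the union is just that shape — boundary = 48.97 mm. Overall, the cross-section is a single solid region. Total boundary length (outer) = 48.97 mm.

48.97 mm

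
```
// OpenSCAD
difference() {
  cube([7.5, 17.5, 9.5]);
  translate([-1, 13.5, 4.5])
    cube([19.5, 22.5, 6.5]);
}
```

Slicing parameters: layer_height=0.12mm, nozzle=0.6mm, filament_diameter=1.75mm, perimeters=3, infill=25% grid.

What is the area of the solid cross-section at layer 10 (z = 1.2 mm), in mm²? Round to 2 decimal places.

At z = 1.2 mm: the cube is present — its section is the full 7.5×17.5 rectangle (area 131.25 mm²); the cube at (-1, 13.5) does not reach this height (z outside [4.5, 11]); Subtracting the remaining from the first: none of the subtracted shapes is present at this height, so the 7.5×17.5 cube is unchanged — area = 131.25 mm². Overall, the cross-section is a single solid region. Net area = 131.25 mm².

131.25 mm²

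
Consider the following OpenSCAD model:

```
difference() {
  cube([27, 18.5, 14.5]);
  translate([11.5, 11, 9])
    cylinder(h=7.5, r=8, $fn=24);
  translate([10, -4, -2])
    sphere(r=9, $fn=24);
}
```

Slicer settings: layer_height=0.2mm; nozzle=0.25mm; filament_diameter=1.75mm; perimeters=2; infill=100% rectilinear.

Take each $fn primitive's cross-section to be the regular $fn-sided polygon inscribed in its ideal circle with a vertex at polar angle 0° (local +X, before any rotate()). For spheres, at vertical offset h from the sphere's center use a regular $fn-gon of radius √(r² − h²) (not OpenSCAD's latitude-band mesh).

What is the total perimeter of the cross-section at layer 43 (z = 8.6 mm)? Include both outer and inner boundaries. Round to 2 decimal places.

At z = 8.6 mm: the cube (footprint 27×18.5) is included at this height (perimeter 91.00 mm); the cylinder at (11.5, 11) does not reach this height (z outside [9, 16.5]); the sphere at (10, -4) is absent (|z−center|=10.600 > r=9); Subtracting the remaining from the first: none of the subtracted shapes is present at this height, so the 27×18.5 cube is unchanged — boundary = 91.00 mm. Overall, the cross-section is a single solid region. Total boundary length (outer) = 91.00 mm.

91.00 mm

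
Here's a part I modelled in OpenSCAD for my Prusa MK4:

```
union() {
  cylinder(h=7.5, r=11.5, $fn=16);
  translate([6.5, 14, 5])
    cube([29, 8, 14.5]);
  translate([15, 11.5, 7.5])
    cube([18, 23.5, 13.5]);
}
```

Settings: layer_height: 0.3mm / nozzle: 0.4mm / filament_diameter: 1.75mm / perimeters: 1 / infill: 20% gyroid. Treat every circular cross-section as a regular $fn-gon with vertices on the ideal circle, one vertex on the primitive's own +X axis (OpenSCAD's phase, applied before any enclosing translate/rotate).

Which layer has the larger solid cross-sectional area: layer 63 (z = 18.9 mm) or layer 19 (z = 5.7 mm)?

Layer 63 (z = 18.9): the cylinder is absent (z outside [0, 7.5]); the cube at (6.5, 14) (footprint 29×8) is included at this height (area 232.00 mm²); the cube at (15, 11.5) (footprint 18×23.5) is included at this height (area 423.00 mm²); Taking the union: the regions partially overlap — summed areas 655.00 mm² minus the doubly-counted overlap 144.00 mm² gives 511.00 mm² — area = 511.00 mm². So its area = 511.00 mm². Layer 19 (z = 5.7): the r=11.5 cylinder gives a regular 16-gon of circumradius 11.5 (constant along its height) (area = (16/2)·11.500²·sin(360°/16) = 404.88 mm²); the 29×8 cube at (6.5, 14) contributes its full rectangle (area 232.00 mm²); the cube at (15, 11.5) is absent (z outside [7.5, 21]); Taking the union: the 2 present regions are separate (no shared area or edge), so areas and boundary lengths simply add and each stays a separate island — area = 636.88 mm². So its area = 636.88 mm². Layer 19 is larger (636.88 vs 511.00 mm²).

layer 19 (z = 5.7 mm)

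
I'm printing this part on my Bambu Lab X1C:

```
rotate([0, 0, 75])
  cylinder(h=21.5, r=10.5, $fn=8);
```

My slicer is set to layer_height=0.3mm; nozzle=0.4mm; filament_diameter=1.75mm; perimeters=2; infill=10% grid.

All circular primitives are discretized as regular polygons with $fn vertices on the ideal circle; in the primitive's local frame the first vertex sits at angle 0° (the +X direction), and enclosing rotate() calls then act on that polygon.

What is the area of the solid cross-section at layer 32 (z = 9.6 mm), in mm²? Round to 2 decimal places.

311.83 mm²

At z = 9.6 mm: the r=10.5 cylinder gives a regular 8-gon of circumradius 10.5 (constant along its height) (area = (8/2)·10.500²·sin(360°/8) = 311.83 mm²); (whole slice rotated 75° about Z — lengths, areas and connectivity unchanged). Overall, the cross-section is a single solid region. Net area = 311.83 mm².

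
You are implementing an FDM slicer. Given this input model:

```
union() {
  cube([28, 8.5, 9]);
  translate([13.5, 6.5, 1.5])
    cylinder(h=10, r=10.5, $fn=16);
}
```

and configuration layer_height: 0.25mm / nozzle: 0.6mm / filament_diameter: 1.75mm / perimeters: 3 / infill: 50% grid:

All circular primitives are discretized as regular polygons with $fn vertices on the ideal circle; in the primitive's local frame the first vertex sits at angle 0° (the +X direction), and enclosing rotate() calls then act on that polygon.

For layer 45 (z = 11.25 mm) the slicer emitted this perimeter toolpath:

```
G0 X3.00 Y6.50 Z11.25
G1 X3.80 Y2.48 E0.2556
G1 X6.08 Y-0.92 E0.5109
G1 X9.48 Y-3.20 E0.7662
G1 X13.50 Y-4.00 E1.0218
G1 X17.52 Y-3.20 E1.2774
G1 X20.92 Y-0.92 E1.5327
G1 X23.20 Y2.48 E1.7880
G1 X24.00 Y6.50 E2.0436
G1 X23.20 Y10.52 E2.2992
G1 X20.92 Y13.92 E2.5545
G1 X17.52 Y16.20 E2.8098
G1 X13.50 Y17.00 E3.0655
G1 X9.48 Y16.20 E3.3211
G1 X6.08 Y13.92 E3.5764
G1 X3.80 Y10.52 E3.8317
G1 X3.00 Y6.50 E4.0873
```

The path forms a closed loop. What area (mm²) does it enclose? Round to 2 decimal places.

337.42 mm²

Apply the shoelace formula to the sequence of (X, Y) vertices; enclosed area = 337.42 mm².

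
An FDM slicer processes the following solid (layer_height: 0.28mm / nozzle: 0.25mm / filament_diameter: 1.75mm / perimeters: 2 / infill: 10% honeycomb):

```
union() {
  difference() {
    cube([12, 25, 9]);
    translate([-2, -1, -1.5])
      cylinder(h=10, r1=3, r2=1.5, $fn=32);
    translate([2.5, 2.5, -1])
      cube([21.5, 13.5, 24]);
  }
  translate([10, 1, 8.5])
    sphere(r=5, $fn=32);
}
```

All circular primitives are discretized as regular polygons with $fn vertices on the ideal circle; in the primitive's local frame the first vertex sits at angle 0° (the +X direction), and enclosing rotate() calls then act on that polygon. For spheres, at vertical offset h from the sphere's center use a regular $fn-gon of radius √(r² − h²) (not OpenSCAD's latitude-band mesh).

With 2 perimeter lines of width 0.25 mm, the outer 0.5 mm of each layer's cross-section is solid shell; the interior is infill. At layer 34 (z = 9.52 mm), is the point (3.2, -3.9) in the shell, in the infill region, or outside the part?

outside

At z = 9.52 mm: the cube does not reach this height (z outside [0, 9]); the cone at (-2, -1) is absent (z outside [-1.5, 8.5]); the cube at (2.5, 2.5) (footprint 21.5×13.5) is included at this height; After the difference (first − rest): the first operand is absent here, so nothing remains; the r=5 sphere at (10, 1) contributes a regular 32-gon of circumradius √(5²−1.02²) = 4.895; Taking the union: only the r=5 sphere at (10, 1) is present, so the union is just that shape — 1 connected region. Overall, the cross-section is a single solid region. The nearest boundary edge runs (5.48, -0.87)→(5.93, -1.72); distance from the point to it = 3.49 mm. The point is not inside any of the regions above, so it lies outside the cross-section (3.49 mm from the nearest boundary).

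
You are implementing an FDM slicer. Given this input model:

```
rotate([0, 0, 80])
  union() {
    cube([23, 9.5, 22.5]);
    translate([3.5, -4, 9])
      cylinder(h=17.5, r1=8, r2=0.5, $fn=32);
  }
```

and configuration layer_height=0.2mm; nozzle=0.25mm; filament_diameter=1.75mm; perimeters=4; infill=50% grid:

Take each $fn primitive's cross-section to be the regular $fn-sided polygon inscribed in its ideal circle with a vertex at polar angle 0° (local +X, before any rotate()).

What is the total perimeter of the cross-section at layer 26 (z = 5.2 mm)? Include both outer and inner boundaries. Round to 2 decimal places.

At z = 5.2 mm: the cube is present — its section is the full 23×9.5 rectangle (perimeter 65.00 mm); the cone at (3.5, -4) is not intersected at this z (z outside [9, 26.5]); Combining (union): only the 23×9.5 cube is present, so the union is just that shape — boundary = 65.00 mm; (rotated 80° about Z; rotation is an isometry so areas/perimeters/island counts are preserved). Overall, the cross-section is a single solid region. Total boundary length (outer) = 65.00 mm.

65.00 mm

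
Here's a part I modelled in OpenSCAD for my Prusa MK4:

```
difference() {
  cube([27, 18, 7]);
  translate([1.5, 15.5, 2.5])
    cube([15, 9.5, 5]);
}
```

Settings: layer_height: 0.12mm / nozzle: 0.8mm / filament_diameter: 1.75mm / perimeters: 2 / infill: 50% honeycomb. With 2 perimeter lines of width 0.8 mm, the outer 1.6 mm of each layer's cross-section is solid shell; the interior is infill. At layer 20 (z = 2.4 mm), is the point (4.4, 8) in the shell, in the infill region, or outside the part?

infill

At z = 2.4 mm: the cube is present — its section is the full 27×18 rectangle; the cube at (1.5, 15.5) is absent (z outside [2.5, 7.5]); After the difference (first − rest): none of the subtracted shapes is present at this height, so the 27×18 cube is unchanged — 1 connected region. Overall, the cross-section is a single solid region. The nearest boundary edge runs (0.00, 18.00)→(0.00, 0.00); distance from the point to it = 4.40 mm. The point is inside the cross-section and 4.40 mm from the nearest boundary — more than the 1.6 mm shell width (2 × 0.8), so it's in the infill interior.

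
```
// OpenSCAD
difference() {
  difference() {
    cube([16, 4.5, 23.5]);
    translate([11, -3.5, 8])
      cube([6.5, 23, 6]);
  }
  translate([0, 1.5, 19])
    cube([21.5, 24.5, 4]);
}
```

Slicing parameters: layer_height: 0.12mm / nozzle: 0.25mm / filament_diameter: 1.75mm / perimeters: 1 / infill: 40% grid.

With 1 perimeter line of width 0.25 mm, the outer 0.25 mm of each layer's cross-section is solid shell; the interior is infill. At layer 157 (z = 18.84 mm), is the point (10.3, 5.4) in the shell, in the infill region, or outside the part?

At z = 18.84 mm: the cube is present — its section is the full 16×4.5 rectangle; the cube at (11, -3.5) does not reach this height (z outside [8, 14]); After the difference (first − rest): none of the subtracted shapes is present at this height, so the 16×4.5 cube is unchanged — 1 connected region; the cube at (0, 1.5) is absent (z outside [19, 23]); After the difference (first − rest): none of the subtracted shapes is present at this height, so the result so far is unchanged — 1 connected region. Overall, the cross-section is a single solid region. The nearest boundary edge runs (16.00, 4.50)→(0.00, 4.50); distance from the point to it = 0.90 mm. The point is not inside any of the regions above, so it lies outside the cross-section (0.90 mm from the nearest boundary).

outside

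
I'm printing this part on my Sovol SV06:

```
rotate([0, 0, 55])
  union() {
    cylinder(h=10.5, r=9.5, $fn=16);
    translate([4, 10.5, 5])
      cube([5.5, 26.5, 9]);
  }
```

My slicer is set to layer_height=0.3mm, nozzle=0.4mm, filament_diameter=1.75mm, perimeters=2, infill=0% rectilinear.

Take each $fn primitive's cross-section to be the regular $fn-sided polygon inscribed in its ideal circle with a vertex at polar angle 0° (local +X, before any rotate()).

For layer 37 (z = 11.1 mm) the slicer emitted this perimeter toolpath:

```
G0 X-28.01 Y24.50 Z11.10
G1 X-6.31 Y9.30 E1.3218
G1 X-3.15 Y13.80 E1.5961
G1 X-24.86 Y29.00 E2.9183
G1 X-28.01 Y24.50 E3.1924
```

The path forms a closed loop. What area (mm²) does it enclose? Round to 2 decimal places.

145.63 mm²

Apply the shoelace formula to the sequence of (X, Y) vertices; enclosed area = 145.63 mm².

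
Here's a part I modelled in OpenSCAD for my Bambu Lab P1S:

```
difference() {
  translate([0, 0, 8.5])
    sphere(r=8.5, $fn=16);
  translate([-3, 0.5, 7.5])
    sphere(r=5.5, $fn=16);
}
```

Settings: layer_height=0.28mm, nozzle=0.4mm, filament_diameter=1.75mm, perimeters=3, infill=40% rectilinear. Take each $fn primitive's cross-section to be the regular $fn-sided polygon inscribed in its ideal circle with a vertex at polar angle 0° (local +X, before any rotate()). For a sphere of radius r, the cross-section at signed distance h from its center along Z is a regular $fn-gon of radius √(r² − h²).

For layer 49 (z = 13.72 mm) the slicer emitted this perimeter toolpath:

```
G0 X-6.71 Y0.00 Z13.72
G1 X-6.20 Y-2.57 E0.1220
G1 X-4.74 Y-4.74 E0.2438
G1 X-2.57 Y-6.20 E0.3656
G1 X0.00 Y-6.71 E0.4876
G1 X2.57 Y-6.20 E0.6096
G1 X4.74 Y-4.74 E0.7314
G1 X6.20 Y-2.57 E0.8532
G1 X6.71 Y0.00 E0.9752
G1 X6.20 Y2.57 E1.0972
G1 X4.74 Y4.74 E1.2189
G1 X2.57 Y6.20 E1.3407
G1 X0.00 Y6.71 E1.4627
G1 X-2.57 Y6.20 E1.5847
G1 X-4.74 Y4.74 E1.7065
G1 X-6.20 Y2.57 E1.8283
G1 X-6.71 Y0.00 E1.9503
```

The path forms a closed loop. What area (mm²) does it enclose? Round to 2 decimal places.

137.80 mm²

Apply the shoelace formula to the sequence of (X, Y) vertices; enclosed area = 137.80 mm².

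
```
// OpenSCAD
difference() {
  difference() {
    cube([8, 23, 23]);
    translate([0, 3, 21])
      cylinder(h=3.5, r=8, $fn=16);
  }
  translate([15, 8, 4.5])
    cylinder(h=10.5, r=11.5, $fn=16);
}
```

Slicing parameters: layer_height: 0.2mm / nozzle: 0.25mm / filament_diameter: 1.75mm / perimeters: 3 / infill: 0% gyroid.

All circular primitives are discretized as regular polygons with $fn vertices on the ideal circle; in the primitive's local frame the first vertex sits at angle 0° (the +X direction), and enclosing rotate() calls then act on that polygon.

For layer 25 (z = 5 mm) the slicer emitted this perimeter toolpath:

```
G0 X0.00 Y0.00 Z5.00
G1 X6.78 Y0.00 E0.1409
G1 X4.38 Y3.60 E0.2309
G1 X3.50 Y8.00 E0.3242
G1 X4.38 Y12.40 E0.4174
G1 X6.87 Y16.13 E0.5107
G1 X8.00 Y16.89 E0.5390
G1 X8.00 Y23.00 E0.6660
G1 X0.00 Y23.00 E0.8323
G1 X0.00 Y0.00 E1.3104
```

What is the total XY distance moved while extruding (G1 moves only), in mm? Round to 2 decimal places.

Sum the Euclidean lengths of each G1 segment: total = 63.04 mm.

63.04 mm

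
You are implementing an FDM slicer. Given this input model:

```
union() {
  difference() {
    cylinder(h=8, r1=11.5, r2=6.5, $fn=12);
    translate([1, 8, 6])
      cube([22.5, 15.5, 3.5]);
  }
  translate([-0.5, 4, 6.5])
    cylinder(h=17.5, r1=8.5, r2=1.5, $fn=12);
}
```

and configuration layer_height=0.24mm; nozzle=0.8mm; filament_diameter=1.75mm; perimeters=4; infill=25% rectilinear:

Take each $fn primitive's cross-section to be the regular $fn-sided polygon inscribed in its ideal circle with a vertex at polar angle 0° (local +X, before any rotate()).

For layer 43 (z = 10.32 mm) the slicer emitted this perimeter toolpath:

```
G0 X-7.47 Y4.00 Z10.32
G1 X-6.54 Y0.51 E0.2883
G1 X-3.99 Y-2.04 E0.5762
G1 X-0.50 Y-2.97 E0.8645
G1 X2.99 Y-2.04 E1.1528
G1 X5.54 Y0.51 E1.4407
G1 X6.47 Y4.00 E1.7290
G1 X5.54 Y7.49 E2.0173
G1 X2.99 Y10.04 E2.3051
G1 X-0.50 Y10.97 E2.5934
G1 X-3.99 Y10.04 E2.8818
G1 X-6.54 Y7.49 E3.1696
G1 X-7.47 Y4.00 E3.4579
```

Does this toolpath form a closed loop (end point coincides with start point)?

yes

Start point (G0): (-7.47, 4.00). End point (last G1): the path returns to the start — closed.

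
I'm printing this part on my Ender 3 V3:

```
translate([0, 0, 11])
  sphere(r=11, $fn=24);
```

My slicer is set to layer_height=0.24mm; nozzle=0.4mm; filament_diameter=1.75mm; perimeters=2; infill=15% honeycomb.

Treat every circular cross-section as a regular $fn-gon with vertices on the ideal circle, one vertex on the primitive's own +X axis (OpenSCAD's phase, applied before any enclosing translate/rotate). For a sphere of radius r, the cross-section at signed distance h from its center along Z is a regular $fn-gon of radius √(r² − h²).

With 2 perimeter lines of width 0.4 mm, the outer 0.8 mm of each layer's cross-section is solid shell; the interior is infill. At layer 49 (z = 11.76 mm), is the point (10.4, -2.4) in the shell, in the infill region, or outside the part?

shell

At z = 11.76 mm: the sphere: section is a regular 24-gon, circumradius = √(r²−h²) = √(11²−0.76²) = 10.974. Overall, the cross-section is a single solid region. The nearest boundary edge runs (10.60, -2.84)→(10.97, 0.00); distance from the point to it = 0.26 mm. The point is inside the cross-section, 0.26 mm from the nearest boundary — within the 0.8 mm shell band (2 × 0.4).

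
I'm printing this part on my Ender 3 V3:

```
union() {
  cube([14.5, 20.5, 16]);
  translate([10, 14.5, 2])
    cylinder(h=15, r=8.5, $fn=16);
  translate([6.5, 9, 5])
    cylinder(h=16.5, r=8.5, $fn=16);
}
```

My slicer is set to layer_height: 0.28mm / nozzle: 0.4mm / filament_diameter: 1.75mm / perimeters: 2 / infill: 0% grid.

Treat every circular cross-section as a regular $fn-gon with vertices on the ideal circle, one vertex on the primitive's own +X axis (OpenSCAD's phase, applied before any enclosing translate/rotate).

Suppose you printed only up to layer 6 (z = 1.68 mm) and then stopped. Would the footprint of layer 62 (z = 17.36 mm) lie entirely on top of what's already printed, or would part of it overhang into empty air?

part overhangs

Compare the two slices. At z = 1.68: the cube (footprint 14.5×20.5) is included at this height (area 297.25 mm²); the cylinder at (10, 14.5) is absent (z outside [2, 17]); the cylinder at (6.5, 9) is not intersected at this z (z outside [5, 21.5]); Combining (union): only the 14.5×20.5 cube is present, so the union is just that shape — area = 297.25 mm². At z = 17.36: the cube is absent (z outside [0, 16]); the cylinder at (10, 14.5) is absent (z outside [2, 17]); the r=8.5 cylinder at (6.5, 9) gives a regular 16-gon of circumradius 8.5 (constant along its height) (area = (16/2)·8.500²·sin(360°/16) = 221.19 mm²); Combining (union): only the r=8.5 cylinder at (6.5, 9) is present, so the union is just that shape — area = 221.19 mm². Checking containment: at z = 17.36 the cross-section extends beyond the z = 1.68 cross-section by about 14.90 mm².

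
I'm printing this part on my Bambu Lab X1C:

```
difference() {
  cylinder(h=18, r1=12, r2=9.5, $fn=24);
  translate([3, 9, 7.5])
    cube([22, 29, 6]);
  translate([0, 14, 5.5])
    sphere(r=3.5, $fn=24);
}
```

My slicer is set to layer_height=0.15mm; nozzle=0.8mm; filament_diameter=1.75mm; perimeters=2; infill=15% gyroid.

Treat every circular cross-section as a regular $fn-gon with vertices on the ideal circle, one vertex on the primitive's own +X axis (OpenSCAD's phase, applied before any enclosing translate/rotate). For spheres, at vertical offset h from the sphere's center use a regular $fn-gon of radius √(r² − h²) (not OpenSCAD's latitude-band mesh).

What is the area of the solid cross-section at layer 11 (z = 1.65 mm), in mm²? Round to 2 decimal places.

At z = 1.65 mm: the cone (r1=12→r2=9.5) has section circumradius 11.771 here — a regular 24-gon (area = (24/2)·11.771²·sin(360°/24) = 430.32 mm²); the cube at (3, 9) does not reach this height (z outside [7.5, 13.5]); the sphere at (0, 14) does not reach this height (|z−center|=3.850 > r=3.5); Taking the first minus the rest: none of the subtracted shapes is present at this height, so the cone is unchanged — area = 430.32 mm². Overall, the cross-section is a single solid region. Net area = 430.32 mm².

430.32 mm²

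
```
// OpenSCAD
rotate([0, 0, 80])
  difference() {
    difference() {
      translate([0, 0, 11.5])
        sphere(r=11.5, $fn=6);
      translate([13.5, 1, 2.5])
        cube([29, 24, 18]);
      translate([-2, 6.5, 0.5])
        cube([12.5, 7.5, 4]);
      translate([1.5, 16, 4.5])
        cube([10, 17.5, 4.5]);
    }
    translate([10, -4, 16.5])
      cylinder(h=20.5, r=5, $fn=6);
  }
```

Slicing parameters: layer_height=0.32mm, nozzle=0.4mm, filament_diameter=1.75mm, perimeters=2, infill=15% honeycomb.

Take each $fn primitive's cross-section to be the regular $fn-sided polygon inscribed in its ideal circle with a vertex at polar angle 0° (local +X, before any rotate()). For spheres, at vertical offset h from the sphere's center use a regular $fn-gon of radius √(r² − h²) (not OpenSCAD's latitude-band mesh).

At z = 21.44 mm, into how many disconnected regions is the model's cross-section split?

At z = 21.44 mm: the r=11.5 sphere slices to a regular 6-gon of circumradius 5.783 (√(r²−h²) with h=9.94 from center); the cube at (13.5, 1) is not intersected at this z (z outside [2.5, 20.5]); the cube at (-2, 6.5) does not reach this height (z outside [0.5, 4.5]); the cube at (1.5, 16) does not reach this height (z outside [4.5, 9]); Taking the first minus the rest: none of the subtracted shapes is present at this height, so the r=11.5 sphere is unchanged — 1 connected region; the cylinder at (10, -4): section is a regular 6-gon, circumradius r=5; After the difference (first − rest): starting from the result so far, the r=5 cylinder at (10, -4) misses the remaining region (no effect) — 1 connected region; (rotated 80° about Z; rotation is an isometry so areas/perimeters/island counts are preserved). The result has 1 disconnected region.

1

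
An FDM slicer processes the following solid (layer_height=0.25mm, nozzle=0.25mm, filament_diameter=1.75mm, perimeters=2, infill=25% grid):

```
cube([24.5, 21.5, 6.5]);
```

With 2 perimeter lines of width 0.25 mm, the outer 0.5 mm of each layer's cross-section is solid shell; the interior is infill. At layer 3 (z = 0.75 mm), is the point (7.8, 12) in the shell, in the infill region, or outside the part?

At z = 0.75 mm: the 24.5×21.5 cube contributes its full rectangle. Overall, the cross-section is a single solid region. The nearest boundary edge runs (0.00, 21.50)→(0.00, 0.00); distance from the point to it = 7.80 mm. The point is inside the cross-section and 7.80 mm from the nearest boundary — more than the 0.5 mm shell width (2 × 0.25), so it's in the infill interior.

infill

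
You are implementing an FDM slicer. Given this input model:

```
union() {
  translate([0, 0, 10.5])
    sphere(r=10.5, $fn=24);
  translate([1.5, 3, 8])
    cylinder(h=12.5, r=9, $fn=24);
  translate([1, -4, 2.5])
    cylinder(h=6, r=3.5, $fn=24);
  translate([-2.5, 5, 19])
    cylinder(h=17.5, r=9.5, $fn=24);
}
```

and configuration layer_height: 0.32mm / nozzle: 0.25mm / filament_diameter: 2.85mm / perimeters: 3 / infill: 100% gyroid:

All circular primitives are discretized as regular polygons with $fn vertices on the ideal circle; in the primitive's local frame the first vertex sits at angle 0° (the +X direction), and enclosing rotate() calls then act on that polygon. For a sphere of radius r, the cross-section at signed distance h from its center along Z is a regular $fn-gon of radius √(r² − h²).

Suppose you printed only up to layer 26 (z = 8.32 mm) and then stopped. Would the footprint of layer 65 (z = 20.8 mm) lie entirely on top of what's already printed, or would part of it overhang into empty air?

Compare the two slices. At z = 8.32: the sphere: section is a regular 24-gon, circumradius = √(r²−h²) = √(10.5²−2.18²) = 10.271 (area = (24/2)·10.271²·sin(360°/24) = 327.66 mm²); the r=9 cylinder at (1.5, 3) contributes a regular 24-gon of circumradius 9 (area = (24/2)·9.000²·sin(360°/24) = 251.57 mm²); the cylinder at (1, -4): section is a regular 24-gon, circumradius r=3.5 (area = (24/2)·3.500²·sin(360°/24) = 38.05 mm²); the cylinder at (-2.5, 5) is not intersected at this z (z outside [19, 36.5]); Combining (union): the regions partially overlap — summed areas 617.28 mm² minus the doubly-counted overlap 259.03 mm² gives 358.25 mm² — area = 358.25 mm². At z = 20.8: the r=10.5 sphere slices to a regular 24-gon of circumradius 2.040 (√(r²−h²) with h=10.3 from center) (area = (24/2)·2.040²·sin(360°/24) = 12.92 mm²); the cylinder at (1.5, 3) is not intersected at this z (z outside [8, 20.5]); the cylinder at (1, -4) does not reach this height (z outside [2.5, 8.5]); the r=9.5 cylinder at (-2.5, 5) gives a regular 24-gon of circumradius 9.5 (constant along its height) (area = (24/2)·9.500²·sin(360°/24) = 280.30 mm²); Merging all regions: the r=10.5 sphere lies entirely inside the r=9.5 cylinder at (-2.5, 5), so the union is just the r=9.5 cylinder at (-2.5, 5) — area = 280.30 mm². Checking containment: at z = 20.8 the cross-section extends beyond the z = 8.32 cross-section by about 69.10 mm².

part overhangs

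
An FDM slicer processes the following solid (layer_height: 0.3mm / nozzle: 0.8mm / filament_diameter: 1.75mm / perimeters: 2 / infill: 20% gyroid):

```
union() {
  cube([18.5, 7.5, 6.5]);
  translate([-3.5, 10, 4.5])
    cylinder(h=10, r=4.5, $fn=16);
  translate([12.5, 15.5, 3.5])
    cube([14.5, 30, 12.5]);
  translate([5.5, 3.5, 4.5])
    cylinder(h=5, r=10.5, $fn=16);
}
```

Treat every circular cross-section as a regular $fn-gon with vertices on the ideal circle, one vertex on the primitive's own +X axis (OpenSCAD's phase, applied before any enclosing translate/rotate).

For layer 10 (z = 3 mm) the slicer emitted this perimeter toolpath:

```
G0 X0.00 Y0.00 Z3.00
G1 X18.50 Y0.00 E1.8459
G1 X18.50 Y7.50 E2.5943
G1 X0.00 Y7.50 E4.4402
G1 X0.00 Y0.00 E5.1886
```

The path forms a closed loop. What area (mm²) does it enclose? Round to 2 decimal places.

Apply the shoelace formula to the sequence of (X, Y) vertices; enclosed area = 138.75 mm².

138.75 mm²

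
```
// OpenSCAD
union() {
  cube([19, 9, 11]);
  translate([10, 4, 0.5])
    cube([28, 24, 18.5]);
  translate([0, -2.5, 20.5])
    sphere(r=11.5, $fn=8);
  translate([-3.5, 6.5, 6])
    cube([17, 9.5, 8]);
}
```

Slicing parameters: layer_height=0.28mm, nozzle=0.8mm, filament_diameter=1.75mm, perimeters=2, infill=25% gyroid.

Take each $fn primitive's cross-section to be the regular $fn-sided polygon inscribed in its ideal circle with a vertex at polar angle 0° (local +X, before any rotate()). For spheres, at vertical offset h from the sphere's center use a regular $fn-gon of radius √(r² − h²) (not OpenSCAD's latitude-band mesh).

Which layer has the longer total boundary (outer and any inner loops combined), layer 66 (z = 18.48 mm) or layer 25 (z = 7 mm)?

Layer 66 (z = 18.48): the cube is absent (z outside [0, 11]); the cube at (10, 4) (footprint 28×24) is included at this height (perimeter 104.00 mm); the sphere at (0, -2.5): section is a regular 8-gon, circumradius = √(r²−h²) = √(11.5²−2.02²) = 11.321 (perimeter = 2·8·11.321·sin(180°/8) = 69.32 mm); the cube at (-3.5, 6.5) does not reach this height (z outside [6, 14]); Taking the union: the 2 present regions are separate (no shared area or edge), so areas and boundary lengths simply add and each stays a separate island — boundary = 173.32 mm. So its perimeter = 173.32 mm. Layer 25 (z = 7): the cube (footprint 19×9) is included at this height (perimeter 56.00 mm); the 28×24 cube at (10, 4) contributes its full rectangle (perimeter 104.00 mm); the sphere at (0, -2.5) is not intersected at this z (|z−center|=13.500 > r=11.5); the cube at (-3.5, 6.5) (footprint 17×9.5) is included at this height (perimeter 53.00 mm); Combining (union): the regions partially overlap (shared area 103.25 mm²), so the edge portions inside another operand are dropped and the merged outline is re-measured after clipping — boundary = 139.00 mm. So its perimeter = 139.00 mm. Layer 66 is larger (173.32 vs 139.00 mm).

layer 66 (z = 18.48 mm)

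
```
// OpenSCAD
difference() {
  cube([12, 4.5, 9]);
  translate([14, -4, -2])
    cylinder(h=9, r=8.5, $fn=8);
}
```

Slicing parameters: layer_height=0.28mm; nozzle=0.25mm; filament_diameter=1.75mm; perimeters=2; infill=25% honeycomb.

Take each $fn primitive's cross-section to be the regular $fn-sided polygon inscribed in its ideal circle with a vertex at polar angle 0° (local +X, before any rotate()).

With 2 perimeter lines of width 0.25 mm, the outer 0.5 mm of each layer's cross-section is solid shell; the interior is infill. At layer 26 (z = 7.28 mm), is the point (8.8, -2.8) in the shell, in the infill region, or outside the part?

At z = 7.28 mm: the 12×4.5 cube contributes its full rectangle; the cylinder at (14, -4) is absent (z outside [-2, 7]); After the difference (first − rest): none of the subtracted shapes is present at this height, so the 12×4.5 cube is unchanged — 1 connected region. Overall, the cross-section is a single solid region. The nearest boundary edge runs (0.00, 0.00)→(12.00, 0.00); distance from the point to it = 2.80 mm. The point is not inside any of the regions above, so it lies outside the cross-section (2.80 mm from the nearest boundary).

outside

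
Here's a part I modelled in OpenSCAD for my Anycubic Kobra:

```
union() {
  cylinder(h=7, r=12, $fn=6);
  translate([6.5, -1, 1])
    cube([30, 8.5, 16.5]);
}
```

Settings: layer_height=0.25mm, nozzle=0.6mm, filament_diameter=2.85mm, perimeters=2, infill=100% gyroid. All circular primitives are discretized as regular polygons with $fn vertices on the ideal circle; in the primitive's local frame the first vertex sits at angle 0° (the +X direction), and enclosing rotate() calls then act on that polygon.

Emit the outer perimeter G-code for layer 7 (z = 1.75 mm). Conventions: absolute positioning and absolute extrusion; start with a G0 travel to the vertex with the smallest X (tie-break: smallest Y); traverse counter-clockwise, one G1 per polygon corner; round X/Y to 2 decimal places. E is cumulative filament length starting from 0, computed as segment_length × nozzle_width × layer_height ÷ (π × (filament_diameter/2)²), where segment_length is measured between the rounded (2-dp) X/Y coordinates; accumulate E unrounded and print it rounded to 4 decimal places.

G0 X-12.00 Y0.00 Z1.75
G1 X-6.00 Y-10.39 E0.2821
G1 X6.00 Y-10.39 E0.5643
G1 X11.42 Y-1.00 E0.8192
G1 X36.50 Y-1.00 E1.4089
G1 X36.50 Y7.50 E1.6088
G1 X7.67 Y7.50 E2.2867
G1 X6.00 Y10.39 E2.3651
G1 X-6.00 Y10.39 E2.6473
G1 X-12.00 Y0.00 E2.9294

At z = 1.75 mm: the cylinder: section is a regular 6-gon, circumradius r=12; the 30×8.5 cube at (6.5, -1) contributes its full rectangle; Taking the union: the regions partially overlap (shared area 30.22 mm²), so overlapping operands fuse into one piece — 1 connected region. The outline is a single polygon with 9 vertices. Extrusion per mm of travel: 0.6 × 0.25 / (π × 1.425²) = 0.023513. Accumulating E over each segment gives final E = 2.9294.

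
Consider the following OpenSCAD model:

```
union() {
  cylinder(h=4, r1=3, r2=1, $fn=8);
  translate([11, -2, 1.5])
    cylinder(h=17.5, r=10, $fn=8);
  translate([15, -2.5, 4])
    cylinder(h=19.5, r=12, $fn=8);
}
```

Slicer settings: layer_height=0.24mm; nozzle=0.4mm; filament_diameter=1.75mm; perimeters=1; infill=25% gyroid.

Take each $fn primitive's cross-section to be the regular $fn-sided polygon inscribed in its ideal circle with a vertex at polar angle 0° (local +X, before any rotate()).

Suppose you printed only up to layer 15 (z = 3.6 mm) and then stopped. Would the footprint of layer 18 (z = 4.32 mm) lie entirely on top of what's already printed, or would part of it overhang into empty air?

part overhangs

Compare the two slices. At z = 3.6: the cone (r1=3→r2=1) has section circumradius 1.200 here — a regular 8-gon (area = (8/2)·1.200²·sin(360°/8) = 4.07 mm²); the cylinder at (11, -2): section is a regular 8-gon, circumradius r=10 (area = (8/2)·10.000²·sin(360°/8) = 282.84 mm²); the cylinder at (15, -2.5) is absent (z outside [4, 23.5]); Taking the union: the 2 present regions are separate (no shared area or edge), so areas and boundary lengths simply add and each stays a separate island — area = 286.92 mm². At z = 4.32: the cone is absent (z outside [0, 4]); the cylinder at (11, -2): section is a regular 8-gon, circumradius r=10 (area = (8/2)·10.000²·sin(360°/8) = 282.84 mm²); the r=12 cylinder at (15, -2.5) gives a regular 8-gon of circumradius 12 (constant along its height) (area = (8/2)·12.000²·sin(360°/8) = 407.29 mm²); Merging all regions: the regions partially overlap — summed areas 690.14 mm² minus the doubly-counted overlap 251.72 mm² gives 438.42 mm² — area = 438.42 mm². Checking containment: at z = 4.32 the cross-section extends beyond the z = 3.6 cross-section by about 155.57 mm².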